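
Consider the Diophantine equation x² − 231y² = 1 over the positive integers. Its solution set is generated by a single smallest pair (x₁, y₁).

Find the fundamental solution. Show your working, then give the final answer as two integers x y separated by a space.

d=231: √d = [15; 5,30] (ℓ=2, even), read p_1/q_1
a_0=15:  p_0=15·1+0=15,  q_0=15·0+1=1
a_1=5:  p_1=5·15+1=76,  q_1=5·1+0=5
→ (76, 5).  Check: 76²=5776, 231·5²=5775, difference 1.

76 5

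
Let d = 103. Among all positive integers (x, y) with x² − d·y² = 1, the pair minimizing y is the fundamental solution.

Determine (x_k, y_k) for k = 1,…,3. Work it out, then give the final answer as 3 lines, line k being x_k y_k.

227528 22419
103537981567 10201900464
47115579739725224 4642436017523565

√103 = [10; 6,1,2,1,1,9,1,1,2,1,6,20, …], period ℓ=12 (even) → k=11
i=0: a=10 ⇒ p=10, q=1
…
i=5: a=1 ⇒ p=477, q=47
…
i=10: a=1 ⇒ p=33877, q=3338
i=11: a=6 ⇒ p=227528, q=22419
(x₁, y₁) = (227528, 22419);  227528² − 103·22419² = 1 ✓
n=2: (227528,22419)∘(227528,22419) = (227528·227528+103·22419·22419, 227528·22419+22419·227528) = (103537981567,10201900464)
n=3: (103537981567,10201900464)∘(227528,22419) = (227528·103537981567+103·22419·10201900464, 227528·10201900464+22419·103537981567) = (47115579739725224,4642436017523565)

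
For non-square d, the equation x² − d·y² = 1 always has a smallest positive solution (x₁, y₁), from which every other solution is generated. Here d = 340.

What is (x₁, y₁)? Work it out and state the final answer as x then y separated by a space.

285769 15498

√340 → a₀=18, period (2,3,1,1,1,…,3,2,36); ℓ=14 even so k=13
k=0  a_k=18  p_k/q_k = 18/1
…
k=3  a_k=1  p_k/q_k = 166/9
…
k=5  a_k=1  p_k/q_k = 461/25
k=6  a_k=1  p_k/q_k = 756/41
k=7  a_k=8  p_k/q_k = 6509/353
…
k=9  a_k=1  p_k/q_k = 13774/747
k=10  a_k=1  p_k/q_k = 21039/1141
k=11  a_k=1  p_k/q_k = 34813/1888
k=12  a_k=3  p_k/q_k = 125478/6805
k=13  a_k=2  p_k/q_k = 285769/15498
(x₁, y₁) = (285769, 15498);  285769² − 340·15498² = 1 ✓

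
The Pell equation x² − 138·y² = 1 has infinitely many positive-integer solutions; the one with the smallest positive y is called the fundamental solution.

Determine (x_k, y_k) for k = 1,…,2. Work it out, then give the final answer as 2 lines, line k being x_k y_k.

d=138: √d = [11; 1,2,1,22] (ℓ=4, even), read p_3/q_3
i=0: a=11 ⇒ p=11, q=1
…
i=2: a=2 ⇒ p=35, q=3
i=3: a=1 ⇒ p=47, q=4
→ (47, 4).  Check: 47²=2209, 138·4²=2208, difference 1.
k=2:  x_2 = 47·47+138·4·4 = 4417,  y_2 = 47·4+4·47 = 376

47 4
4417 376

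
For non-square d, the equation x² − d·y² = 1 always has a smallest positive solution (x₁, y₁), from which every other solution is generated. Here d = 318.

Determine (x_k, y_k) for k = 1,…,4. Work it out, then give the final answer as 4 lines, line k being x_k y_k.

107 6
22897 1284
4899851 274770
1048545217 58799496

√318 → a₀=17, period (1,4,1,34); ℓ=4 even so k=3
step 0: (17, 1)  from 17·(1,0) + (0,1)
step 1: (18, 1)  from 1·(17,1) + (1,0)
step 2: (89, 5)  from 4·(18,1) + (17,1)
step 3: (107, 6)  from 1·(89,5) + (18,1)
fundamental: x₁=107, y₁=6  (since 11449 − 318·36 = 1)
(107+6√318)^2 = 22897 + 1284√318
(107+6√318)^3 = 4899851 + 274770√318
(107+6√318)^4 = 1048545217 + 58799496√318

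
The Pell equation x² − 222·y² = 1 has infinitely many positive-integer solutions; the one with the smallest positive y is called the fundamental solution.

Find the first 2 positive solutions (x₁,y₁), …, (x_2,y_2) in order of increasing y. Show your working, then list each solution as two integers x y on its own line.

d=222: √d = [14; 1,8,1,28] (ℓ=4, even), read p_3/q_3
k=0  a_k=14  p_k/q_k = 14/1
k=1  a_k=1  p_k/q_k = 15/1
k=2  a_k=8  p_k/q_k = 134/9
k=3  a_k=1  p_k/q_k = 149/10
→ (149, 10).  Check: 149²=22201, 222·10²=22200, difference 1.
(x_2, y_2) = (149·149 + 222·10·10, 149·10 + 10·149) = (44401, 2980)

149 10
44401 2980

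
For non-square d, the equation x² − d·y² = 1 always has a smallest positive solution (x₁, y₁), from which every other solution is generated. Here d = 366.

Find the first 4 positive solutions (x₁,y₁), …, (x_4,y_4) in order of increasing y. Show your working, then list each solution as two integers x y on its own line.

√366 → a₀=19, period (7,1,1,1,2,12,2,1,1,1,7,38); ℓ=12 even so k=11
i=0: a=19 ⇒ p=19, q=1
i=1: a=7 ⇒ p=134, q=7
i=2: a=1 ⇒ p=153, q=8
i=3: a=1 ⇒ p=287, q=15
i=4: a=1 ⇒ p=440, q=23
i=5: a=2 ⇒ p=1167, q=61
…
i=10: a=1 ⇒ p=119053, q=6223
i=11: a=7 ⇒ p=907925, q=47458
fundamental: x₁=907925, y₁=47458  (since 824327805625 − 366·2252261764 = 1)
(907925+47458√366)^2 = 1648655611249 + 86176609300√366
(907925+47458√366)^3 = 2993711291685588725 + 156483795997357542√366
(907925+47458√366)^4 = 5436130649005627630680001 + 284151100961715516031400√366

907925 47458
1648655611249 86176609300
2993711291685588725 156483795997357542
5436130649005627630680001 284151100961715516031400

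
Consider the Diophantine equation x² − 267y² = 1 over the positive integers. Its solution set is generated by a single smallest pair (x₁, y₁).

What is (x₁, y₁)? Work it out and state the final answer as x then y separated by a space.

√267 = [16; 2,1,15,1,2,32, …], period ℓ=6 (even) → k=5
step 0: (16, 1)  from 16·(1,0) + (0,1)
step 1: (33, 2)  from 2·(16,1) + (1,0)
…
step 4: (817, 50)  from 1·(768,47) + (49,3)
step 5: (2402, 147)  from 2·(817,50) + (768,47)
→ (2402, 147).  Check: 2402²=5769604, 267·147²=5769603, difference 1.

2402 147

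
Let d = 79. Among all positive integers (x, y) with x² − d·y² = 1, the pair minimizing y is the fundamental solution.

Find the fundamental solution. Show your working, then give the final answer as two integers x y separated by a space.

80 9

d=79: √d = [8; 1,7,1,16] (ℓ=4, even), read p_3/q_3
step 0: (8, 1)  from 8·(1,0) + (0,1)
…
step 2: (71, 8)  from 7·(9,1) + (8,1)
step 3: (80, 9)  from 1·(71,8) + (9,1)
fundamental: x₁=80, y₁=9  (since 6400 − 79·81 = 1)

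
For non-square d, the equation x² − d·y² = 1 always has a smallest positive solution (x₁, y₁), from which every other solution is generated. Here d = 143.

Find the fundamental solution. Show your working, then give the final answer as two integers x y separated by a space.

√143 → a₀=11, period (1,22); ℓ=2 even so k=1
a_0=11:  p_0=11·1+0=11,  q_0=11·0+1=1
a_1=1:  p_1=1·11+1=12,  q_1=1·1+0=1
fundamental: x₁=12, y₁=1  (since 144 − 143·1 = 1)

12 1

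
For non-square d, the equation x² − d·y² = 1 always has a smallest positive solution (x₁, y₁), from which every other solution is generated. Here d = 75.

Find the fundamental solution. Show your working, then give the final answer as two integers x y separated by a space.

√75 → a₀=8, period (1,1,1,16); ℓ=4 even so k=3
step 0: (8, 1)  from 8·(1,0) + (0,1)
step 1: (9, 1)  from 1·(8,1) + (1,0)
step 2: (17, 2)  from 1·(9,1) + (8,1)
step 3: (26, 3)  from 1·(17,2) + (9,1)
→ (26, 3).  Check: 26²=676, 75·3²=675, difference 1.

26 3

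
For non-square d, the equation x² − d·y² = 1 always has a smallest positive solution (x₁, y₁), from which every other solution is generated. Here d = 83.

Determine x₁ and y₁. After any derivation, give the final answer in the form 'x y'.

82 9

d=83: √d = [9; 9,18] (ℓ=2, even), read p_1/q_1
a_0=9:  p_0=9·1+0=9,  q_0=9·0+1=1
a_1=9:  p_1=9·9+1=82,  q_1=9·1+0=9
(x₁, y₁) = (82, 9);  82² − 83·9² = 1 ✓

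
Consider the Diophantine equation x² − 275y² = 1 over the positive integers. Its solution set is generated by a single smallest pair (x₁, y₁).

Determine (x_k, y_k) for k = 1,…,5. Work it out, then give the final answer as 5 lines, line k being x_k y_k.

d=275: √d = [16; 1,1,2,1,1,32] (ℓ=6, even), read p_5/q_5
k=0  a_k=16  p_k/q_k = 16/1
k=1  a_k=1  p_k/q_k = 17/1
k=2  a_k=1  p_k/q_k = 33/2
k=3  a_k=2  p_k/q_k = 83/5
k=4  a_k=1  p_k/q_k = 116/7
k=5  a_k=1  p_k/q_k = 199/12
(x₁, y₁) = (199, 12);  199² − 275·12² = 1 ✓
n=2: (199,12)∘(199,12) = (199·199+275·12·12, 199·12+12·199) = (79201,4776)
n=3: (79201,4776)∘(199,12) = (199·79201+275·12·4776, 199·4776+12·79201) = (31521799,1900836)
n=4: (31521799,1900836)∘(199,12) = (199·31521799+275·12·1900836, 199·1900836+12·31521799) = (12545596801,756527952)
n=5: (12545596801,756527952)∘(199,12) = (199·12545596801+275·12·756527952, 199·756527952+12·12545596801) = (4993116004999,301096224060)

199 12
79201 4776
31521799 1900836
12545596801 756527952
4993116004999 301096224060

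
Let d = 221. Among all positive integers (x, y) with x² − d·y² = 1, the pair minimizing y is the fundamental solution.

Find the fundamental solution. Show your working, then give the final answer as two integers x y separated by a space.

1665 112

[14; 1,6,2,6,1,28] for √221; ℓ=6 ⇒ convergent index 5
i=0: a=14 ⇒ p=14, q=1
i=1: a=1 ⇒ p=15, q=1
i=2: a=6 ⇒ p=104, q=7
i=3: a=2 ⇒ p=223, q=15
i=4: a=6 ⇒ p=1442, q=97
i=5: a=1 ⇒ p=1665, q=112
(x₁, y₁) = (1665, 112);  1665² − 221·112² = 1 ✓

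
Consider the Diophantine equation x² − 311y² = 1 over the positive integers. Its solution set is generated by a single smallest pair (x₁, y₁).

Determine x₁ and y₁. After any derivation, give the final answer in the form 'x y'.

[17; 1,1,1,2,1,…,1,1,34] for √311; ℓ=16 ⇒ convergent index 15
k=0  a_k=17  p_k/q_k = 17/1
…
k=4  a_k=2  p_k/q_k = 141/8
…
k=6  a_k=6  p_k/q_k = 1305/74
…
k=9  a_k=3  p_k/q_k = 217583/12338
…
k=11  a_k=1  p_k/q_k = 1594239/90401
k=12  a_k=2  p_k/q_k = 4565134/258865
…
k=14  a_k=1  p_k/q_k = 10724507/608131
k=15  a_k=1  p_k/q_k = 16883880/957397
fundamental: x₁=16883880, y₁=957397  (since 285065403854400 − 311·916609015609 = 1)

16883880 957397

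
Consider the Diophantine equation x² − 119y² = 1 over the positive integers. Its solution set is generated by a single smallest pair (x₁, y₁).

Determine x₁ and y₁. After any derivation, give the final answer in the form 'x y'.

120 11

d=119: √d = [10; 1,9,1,20] (ℓ=4, even), read p_3/q_3
i=0: a=10 ⇒ p=10, q=1
…
i=2: a=9 ⇒ p=109, q=10
i=3: a=1 ⇒ p=120, q=11
(x₁, y₁) = (120, 11);  120² − 119·11² = 1 ✓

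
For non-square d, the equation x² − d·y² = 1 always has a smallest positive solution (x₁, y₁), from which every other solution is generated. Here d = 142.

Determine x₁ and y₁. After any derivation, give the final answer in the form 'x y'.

√142 → a₀=11, period (1,10,1,22); ℓ=4 even so k=3
a_0=11:  p_0=11·1+0=11,  q_0=11·0+1=1
a_1=1:  p_1=1·11+1=12,  q_1=1·1+0=1
a_2=10:  p_2=10·12+11=131,  q_2=10·1+1=11
a_3=1:  p_3=1·131+12=143,  q_3=1·11+1=12
→ (143, 12).  Check: 143²=20449, 142·12²=20448, difference 1.

143 12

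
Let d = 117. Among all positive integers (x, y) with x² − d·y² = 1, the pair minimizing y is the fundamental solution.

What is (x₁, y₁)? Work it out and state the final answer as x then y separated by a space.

√117 = [10; 1,4,2,4,1,20, …], period ℓ=6 (even) → k=5
a_0=10:  p_0=10·1+0=10,  q_0=10·0+1=1
a_1=1:  p_1=1·10+1=11,  q_1=1·1+0=1
…
a_4=4:  p_4=4·119+54=530,  q_4=4·11+5=49
a_5=1:  p_5=1·530+119=649,  q_5=1·49+11=60
fundamental: x₁=649, y₁=60  (since 421201 − 117·3600 = 1)

649 60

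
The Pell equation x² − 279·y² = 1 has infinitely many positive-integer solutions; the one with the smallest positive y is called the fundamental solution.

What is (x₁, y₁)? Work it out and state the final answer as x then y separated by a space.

d=279: √d = [16; 1,2,2,1,2,2,1,32] (ℓ=8, even), read p_7/q_7
k=0  a_k=16  p_k/q_k = 16/1
k=1  a_k=1  p_k/q_k = 17/1
k=2  a_k=2  p_k/q_k = 50/3
…
k=4  a_k=1  p_k/q_k = 167/10
k=5  a_k=2  p_k/q_k = 451/27
k=6  a_k=2  p_k/q_k = 1069/64
k=7  a_k=1  p_k/q_k = 1520/91
→ (1520, 91).  Check: 1520²=2310400, 279·91²=2310399, difference 1.

1520 91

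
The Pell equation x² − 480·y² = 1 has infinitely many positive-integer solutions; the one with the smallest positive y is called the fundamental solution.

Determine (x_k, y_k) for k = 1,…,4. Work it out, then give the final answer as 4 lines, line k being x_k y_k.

241 11
116161 5302
55989361 2555553
26986755841 1231771244

√480 → a₀=21, period (1,9,1,42); ℓ=4 even so k=3
a_0=21:  p_0=21·1+0=21,  q_0=21·0+1=1
a_1=1:  p_1=1·21+1=22,  q_1=1·1+0=1
a_2=9:  p_2=9·22+21=219,  q_2=9·1+1=10
a_3=1:  p_3=1·219+22=241,  q_3=1·10+1=11
fundamental: x₁=241, y₁=11  (since 58081 − 480·121 = 1)
k=2:  x_2 = 241·241+480·11·11 = 116161,  y_2 = 241·11+11·241 = 5302
k=3:  x_3 = 241·116161+480·11·5302 = 55989361,  y_3 = 241·5302+11·116161 = 2555553
k=4:  x_4 = 241·55989361+480·11·2555553 = 26986755841,  y_4 = 241·2555553+11·55989361 = 1231771244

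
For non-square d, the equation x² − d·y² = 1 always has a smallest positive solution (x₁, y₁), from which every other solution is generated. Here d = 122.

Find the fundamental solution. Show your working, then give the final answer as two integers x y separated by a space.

[11; 22] for √122; ℓ=1 ⇒ convergent index 1
k=0  a_k=11  p_k/q_k = 11/1
k=1  a_k=22  p_k/q_k = 243/22
(x₁, y₁) = (243, 22);  243² − 122·22² = 1 ✓

243 22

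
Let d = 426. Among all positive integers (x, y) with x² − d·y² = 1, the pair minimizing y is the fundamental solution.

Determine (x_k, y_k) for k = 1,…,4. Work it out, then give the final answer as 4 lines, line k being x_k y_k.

[20; 1,1,1,3,2,6,2,3,1,1,1,40] for √426; ℓ=12 ⇒ convergent index 11
k=0  a_k=20  p_k/q_k = 20/1
…
k=3  a_k=1  p_k/q_k = 62/3
k=4  a_k=3  p_k/q_k = 227/11
…
k=6  a_k=6  p_k/q_k = 3323/161
k=7  a_k=2  p_k/q_k = 7162/347
…
k=10  a_k=1  p_k/q_k = 56780/2751
k=11  a_k=1  p_k/q_k = 88751/4300
→ (88751, 4300).  Check: 88751²=7876740001, 426·4300²=7876740000, difference 1.
(88751+4300√426)^2 = 15753480001 + 763258600√426
(88751+4300√426)^3 = 2796274207048751 + 135479928012900√426
(88751+4300√426)^4 = 496344264283813920001 + 24047958181382517200√426

88751 4300
15753480001 763258600
2796274207048751 135479928012900
496344264283813920001 24047958181382517200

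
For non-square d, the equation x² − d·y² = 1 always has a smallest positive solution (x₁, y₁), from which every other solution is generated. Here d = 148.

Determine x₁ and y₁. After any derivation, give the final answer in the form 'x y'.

73 6

d=148: √d = [12; 6,24] (ℓ=2, even), read p_1/q_1
k=0  a_k=12  p_k/q_k = 12/1
k=1  a_k=6  p_k/q_k = 73/6
(x₁, y₁) = (73, 6);  73² − 148·6² = 1 ✓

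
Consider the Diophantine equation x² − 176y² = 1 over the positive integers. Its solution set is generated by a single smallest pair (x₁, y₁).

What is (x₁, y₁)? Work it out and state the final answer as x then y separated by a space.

199 15

d=176: √d = [13; 3,1,3,26] (ℓ=4, even), read p_3/q_3
step 0: (13, 1)  from 13·(1,0) + (0,1)
…
step 2: (53, 4)  from 1·(40,3) + (13,1)
step 3: (199, 15)  from 3·(53,4) + (40,3)
fundamental: x₁=199, y₁=15  (since 39601 − 176·225 = 1)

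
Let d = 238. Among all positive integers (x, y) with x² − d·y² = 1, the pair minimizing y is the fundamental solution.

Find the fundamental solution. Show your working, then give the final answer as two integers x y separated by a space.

11663 756

[15; 2,2,1,14,1,2,2,30] for √238; ℓ=8 ⇒ convergent index 7
step 0: (15, 1)  from 15·(1,0) + (0,1)
step 1: (31, 2)  from 2·(15,1) + (1,0)
…
step 3: (108, 7)  from 1·(77,5) + (31,2)
…
step 6: (4983, 323)  from 2·(1697,110) + (1589,103)
step 7: (11663, 756)  from 2·(4983,323) + (1697,110)
→ (11663, 756).  Check: 11663²=136025569, 238·756²=136025568, difference 1.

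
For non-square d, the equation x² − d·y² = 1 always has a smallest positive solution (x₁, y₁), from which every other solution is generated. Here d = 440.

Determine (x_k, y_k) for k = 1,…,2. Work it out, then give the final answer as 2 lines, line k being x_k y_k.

d=440: √d = [20; 1,40] (ℓ=2, even), read p_1/q_1
k=0  a_k=20  p_k/q_k = 20/1
k=1  a_k=1  p_k/q_k = 21/1
(x₁, y₁) = (21, 1);  21² − 440·1² = 1 ✓
k=2:  x_2 = 21·21+440·1·1 = 881,  y_2 = 21·1+1·21 = 42

21 1
881 42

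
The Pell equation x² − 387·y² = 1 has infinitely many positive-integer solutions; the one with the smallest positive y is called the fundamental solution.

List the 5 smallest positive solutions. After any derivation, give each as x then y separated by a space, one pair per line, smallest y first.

[19; 1,2,19,2,1,38] for √387; ℓ=6 ⇒ convergent index 5
k=0  a_k=19  p_k/q_k = 19/1
…
k=3  a_k=19  p_k/q_k = 1141/58
k=4  a_k=2  p_k/q_k = 2341/119
k=5  a_k=1  p_k/q_k = 3482/177
→ (3482, 177).  Check: 3482²=12124324, 387·177²=12124323, difference 1.
(3482+177√387)^2 = 24248647 + 1232628√387
(3482+177√387)^3 = 168867574226 + 8584021215√387
(3482+177√387)^4 = 1175993762661217 + 59779122508632√387
(3482+177√387)^5 = 8189620394305140962 + 416301800566092033√387

3482 177
24248647 1232628
168867574226 8584021215
1175993762661217 59779122508632
8189620394305140962 416301800566092033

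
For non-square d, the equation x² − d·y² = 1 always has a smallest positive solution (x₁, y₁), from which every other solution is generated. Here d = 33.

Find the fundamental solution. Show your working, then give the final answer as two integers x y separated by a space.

23 4

[5; 1,2,1,10] for √33; ℓ=4 ⇒ convergent index 3
i=0: a=5 ⇒ p=5, q=1
…
i=2: a=2 ⇒ p=17, q=3
i=3: a=1 ⇒ p=23, q=4
(x₁, y₁) = (23, 4);  23² − 33·4² = 1 ✓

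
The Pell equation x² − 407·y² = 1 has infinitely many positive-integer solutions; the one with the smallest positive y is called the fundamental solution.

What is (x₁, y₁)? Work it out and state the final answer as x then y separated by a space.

2663 132

[20; 5,1,2,1,5,40] for √407; ℓ=6 ⇒ convergent index 5
step 0: (20, 1)  from 20·(1,0) + (0,1)
…
step 4: (464, 23)  from 1·(343,17) + (121,6)
step 5: (2663, 132)  from 5·(464,23) + (343,17)
(x₁, y₁) = (2663, 132);  2663² − 407·132² = 1 ✓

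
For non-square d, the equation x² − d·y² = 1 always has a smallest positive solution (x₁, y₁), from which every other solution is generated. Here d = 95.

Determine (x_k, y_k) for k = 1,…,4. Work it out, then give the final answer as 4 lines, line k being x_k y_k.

39 4
3041 312
237159 24332
18495361 1897584

[9; 1,2,1,18] for √95; ℓ=4 ⇒ convergent index 3
k=0  a_k=9  p_k/q_k = 9/1
k=1  a_k=1  p_k/q_k = 10/1
k=2  a_k=2  p_k/q_k = 29/3
k=3  a_k=1  p_k/q_k = 39/4
→ (39, 4).  Check: 39²=1521, 95·4²=1520, difference 1.
n=2: (39,4)∘(39,4) = (39·39+95·4·4, 39·4+4·39) = (3041,312)
n=3: (3041,312)∘(39,4) = (39·3041+95·4·312, 39·312+4·3041) = (237159,24332)
n=4: (237159,24332)∘(39,4) = (39·237159+95·4·24332, 39·24332+4·237159) = (18495361,1897584)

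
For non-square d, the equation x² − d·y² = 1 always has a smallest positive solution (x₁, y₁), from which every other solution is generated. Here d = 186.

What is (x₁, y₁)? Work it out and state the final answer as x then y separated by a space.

d=186: √d = [13; 1,1,1,3,4,3,1,1,1,26] (ℓ=10, even), read p_9/q_9
k=0  a_k=13  p_k/q_k = 13/1
k=1  a_k=1  p_k/q_k = 14/1
k=2  a_k=1  p_k/q_k = 27/2
k=3  a_k=1  p_k/q_k = 41/3
…
k=8  a_k=1  p_k/q_k = 4787/351
k=9  a_k=1  p_k/q_k = 7501/550
fundamental: x₁=7501, y₁=550  (since 56265001 − 186·302500 = 1)

7501 550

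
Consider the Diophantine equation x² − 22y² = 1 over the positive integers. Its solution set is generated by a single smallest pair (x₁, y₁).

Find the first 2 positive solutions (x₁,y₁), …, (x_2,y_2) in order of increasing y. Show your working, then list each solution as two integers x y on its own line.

d=22: √d = [4; 1,2,4,2,1,8] (ℓ=6, even), read p_5/q_5
a_0=4:  p_0=4·1+0=4,  q_0=4·0+1=1
…
a_4=2:  p_4=2·61+14=136,  q_4=2·13+3=29
a_5=1:  p_5=1·136+61=197,  q_5=1·29+13=42
fundamental: x₁=197, y₁=42  (since 38809 − 22·1764 = 1)
k=2:  x_2 = 197·197+22·42·42 = 77617,  y_2 = 197·42+42·197 = 16548

197 42
77617 16548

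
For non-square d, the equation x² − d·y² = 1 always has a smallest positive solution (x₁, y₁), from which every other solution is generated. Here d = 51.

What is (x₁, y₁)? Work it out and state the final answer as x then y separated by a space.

50 7

√51 = [7; 7,14, …], period ℓ=2 (even) → k=1
k=0  a_k=7  p_k/q_k = 7/1
k=1  a_k=7  p_k/q_k = 50/7
→ (50, 7).  Check: 50²=2500, 51·7²=2499, difference 1.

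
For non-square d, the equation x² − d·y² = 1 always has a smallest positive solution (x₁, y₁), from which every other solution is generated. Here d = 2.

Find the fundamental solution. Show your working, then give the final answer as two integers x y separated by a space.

d=2: √d = [1; 2] (ℓ=1, odd), read p_1/q_1
step 0: (1, 1)  from 1·(1,0) + (0,1)
step 1: (3, 2)  from 2·(1,1) + (1,0)
(x₁, y₁) = (3, 2);  3² − 2·2² = 1 ✓

3 2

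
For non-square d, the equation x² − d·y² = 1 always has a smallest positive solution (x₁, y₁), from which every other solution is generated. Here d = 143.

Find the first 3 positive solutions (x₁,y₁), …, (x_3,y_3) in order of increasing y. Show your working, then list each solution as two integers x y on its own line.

[11; 1,22] for √143; ℓ=2 ⇒ convergent index 1
step 0: (11, 1)  from 11·(1,0) + (0,1)
step 1: (12, 1)  from 1·(11,1) + (1,0)
(x₁, y₁) = (12, 1);  12² − 143·1² = 1 ✓
(12+1√143)^2 = 287 + 24√143
(12+1√143)^3 = 6876 + 575√143

12 1
287 24
6876 575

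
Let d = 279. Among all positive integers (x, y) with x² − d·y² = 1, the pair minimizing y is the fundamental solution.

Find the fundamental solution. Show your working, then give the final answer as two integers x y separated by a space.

1520 91

√279 → a₀=16, period (1,2,2,1,2,2,1,32); ℓ=8 even so k=7
k=0  a_k=16  p_k/q_k = 16/1
…
k=6  a_k=2  p_k/q_k = 1069/64
k=7  a_k=1  p_k/q_k = 1520/91
(x₁, y₁) = (1520, 91);  1520² − 279·91² = 1 ✓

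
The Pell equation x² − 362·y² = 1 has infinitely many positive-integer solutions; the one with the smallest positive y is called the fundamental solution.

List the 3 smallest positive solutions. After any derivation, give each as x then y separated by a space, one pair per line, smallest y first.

d=362: √d = [19; 38] (ℓ=1, odd), read p_1/q_1
k=0  a_k=19  p_k/q_k = 19/1
k=1  a_k=38  p_k/q_k = 723/38
(x₁, y₁) = (723, 38);  723² − 362·38² = 1 ✓
(723+38√362)^2 = 1045457 + 54948√362
(723+38√362)^3 = 1511730099 + 79454770√362

723 38
1045457 54948
1511730099 79454770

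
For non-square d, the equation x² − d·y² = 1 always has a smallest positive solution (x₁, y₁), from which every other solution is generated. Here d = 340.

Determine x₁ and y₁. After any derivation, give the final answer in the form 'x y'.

285769 15498

√340 = [18; 2,3,1,1,1,…,3,2,36, …], period ℓ=14 (even) → k=13
i=0: a=18 ⇒ p=18, q=1
…
i=2: a=3 ⇒ p=129, q=7
i=3: a=1 ⇒ p=166, q=9
i=4: a=1 ⇒ p=295, q=16
i=5: a=1 ⇒ p=461, q=25
i=6: a=1 ⇒ p=756, q=41
i=7: a=8 ⇒ p=6509, q=353
i=8: a=1 ⇒ p=7265, q=394
i=9: a=1 ⇒ p=13774, q=747
i=10: a=1 ⇒ p=21039, q=1141
i=11: a=1 ⇒ p=34813, q=1888
i=12: a=3 ⇒ p=125478, q=6805
i=13: a=2 ⇒ p=285769, q=15498
fundamental: x₁=285769, y₁=15498  (since 81663921361 − 340·240188004 = 1)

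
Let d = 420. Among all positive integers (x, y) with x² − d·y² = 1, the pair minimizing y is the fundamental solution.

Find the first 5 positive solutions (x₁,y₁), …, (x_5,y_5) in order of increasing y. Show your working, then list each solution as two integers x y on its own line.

[20; 2,40] for √420; ℓ=2 ⇒ convergent index 1
k=0  a_k=20  p_k/q_k = 20/1
k=1  a_k=2  p_k/q_k = 41/2
→ (41, 2).  Check: 41²=1681, 420·2²=1680, difference 1.
n=2: (41,2)∘(41,2) = (41·41+420·2·2, 41·2+2·41) = (3361,164)
n=3: (3361,164)∘(41,2) = (41·3361+420·2·164, 41·164+2·3361) = (275561,13446)
n=4: (275561,13446)∘(41,2) = (41·275561+420·2·13446, 41·13446+2·275561) = (22592641,1102408)
n=5: (22592641,1102408)∘(41,2) = (41·22592641+420·2·1102408, 41·1102408+2·22592641) = (1852321001,90384010)

41 2
3361 164
275561 13446
22592641 1102408
1852321001 90384010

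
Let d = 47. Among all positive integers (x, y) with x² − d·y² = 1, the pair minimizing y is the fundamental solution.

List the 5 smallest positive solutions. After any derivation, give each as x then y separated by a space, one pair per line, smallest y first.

d=47: √d = [6; 1,5,1,12] (ℓ=4, even), read p_3/q_3
a_0=6:  p_0=6·1+0=6,  q_0=6·0+1=1
a_1=1:  p_1=1·6+1=7,  q_1=1·1+0=1
a_2=5:  p_2=5·7+6=41,  q_2=5·1+1=6
a_3=1:  p_3=1·41+7=48,  q_3=1·6+1=7
fundamental: x₁=48, y₁=7  (since 2304 − 47·49 = 1)
k=2:  x_2 = 48·48+47·7·7 = 4607,  y_2 = 48·7+7·48 = 672
k=3:  x_3 = 48·4607+47·7·672 = 442224,  y_3 = 48·672+7·4607 = 64505
k=4:  x_4 = 48·442224+47·7·64505 = 42448897,  y_4 = 48·64505+7·442224 = 6191808
k=5:  x_5 = 48·42448897+47·7·6191808 = 4074651888,  y_5 = 48·6191808+7·42448897 = 594349063

48 7
4607 672
442224 64505
42448897 6191808
4074651888 594349063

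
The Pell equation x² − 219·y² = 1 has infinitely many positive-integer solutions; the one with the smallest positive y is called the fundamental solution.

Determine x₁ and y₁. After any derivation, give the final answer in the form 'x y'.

74 5

d=219: √d = [14; 1,3,1,28] (ℓ=4, even), read p_3/q_3
k=0  a_k=14  p_k/q_k = 14/1
k=1  a_k=1  p_k/q_k = 15/1
k=2  a_k=3  p_k/q_k = 59/4
k=3  a_k=1  p_k/q_k = 74/5
(x₁, y₁) = (74, 5);  74² − 219·5² = 1 ✓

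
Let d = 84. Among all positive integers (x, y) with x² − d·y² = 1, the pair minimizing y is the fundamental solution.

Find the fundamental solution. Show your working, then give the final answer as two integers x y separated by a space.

55 6

d=84: √d = [9; 6,18] (ℓ=2, even), read p_1/q_1
a_0=9:  p_0=9·1+0=9,  q_0=9·0+1=1
a_1=6:  p_1=6·9+1=55,  q_1=6·1+0=6
fundamental: x₁=55, y₁=6  (since 3025 − 84·36 = 1)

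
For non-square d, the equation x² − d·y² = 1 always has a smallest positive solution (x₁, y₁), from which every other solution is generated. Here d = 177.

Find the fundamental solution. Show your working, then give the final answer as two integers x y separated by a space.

62423 4692

[13; 3,3,2,8,2,3,3,26] for √177; ℓ=8 ⇒ convergent index 7
i=0: a=13 ⇒ p=13, q=1
i=1: a=3 ⇒ p=40, q=3
i=2: a=3 ⇒ p=133, q=10
i=3: a=2 ⇒ p=306, q=23
i=4: a=8 ⇒ p=2581, q=194
…
i=6: a=3 ⇒ p=18985, q=1427
i=7: a=3 ⇒ p=62423, q=4692
fundamental: x₁=62423, y₁=4692  (since 3896630929 − 177·22014864 = 1)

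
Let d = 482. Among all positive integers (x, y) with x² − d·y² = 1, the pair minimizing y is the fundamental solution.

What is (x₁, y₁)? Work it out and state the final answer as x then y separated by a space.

[21; 1,20,1,42] for √482; ℓ=4 ⇒ convergent index 3
k=0  a_k=21  p_k/q_k = 21/1
…
k=2  a_k=20  p_k/q_k = 461/21
k=3  a_k=1  p_k/q_k = 483/22
fundamental: x₁=483, y₁=22  (since 233289 − 482·484 = 1)

483 22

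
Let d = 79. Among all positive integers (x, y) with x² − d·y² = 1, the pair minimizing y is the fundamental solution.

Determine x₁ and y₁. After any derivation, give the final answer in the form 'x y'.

[8; 1,7,1,16] for √79; ℓ=4 ⇒ convergent index 3
a_0=8:  p_0=8·1+0=8,  q_0=8·0+1=1
a_1=1:  p_1=1·8+1=9,  q_1=1·1+0=1
a_2=7:  p_2=7·9+8=71,  q_2=7·1+1=8
a_3=1:  p_3=1·71+9=80,  q_3=1·8+1=9
fundamental: x₁=80, y₁=9  (since 6400 − 79·81 = 1)

80 9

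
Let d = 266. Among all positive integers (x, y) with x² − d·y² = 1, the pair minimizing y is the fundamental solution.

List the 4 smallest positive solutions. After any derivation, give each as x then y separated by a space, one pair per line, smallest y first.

685 42
938449 57540
1285674445 78829758
1761373051201 107996710920

√266 → a₀=16, period (3,4,3,32); ℓ=4 even so k=3
step 0: (16, 1)  from 16·(1,0) + (0,1)
step 1: (49, 3)  from 3·(16,1) + (1,0)
step 2: (212, 13)  from 4·(49,3) + (16,1)
step 3: (685, 42)  from 3·(212,13) + (49,3)
(x₁, y₁) = (685, 42);  685² − 266·42² = 1 ✓
(x_2, y_2) = (685·685 + 266·42·42, 685·42 + 42·685) = (938449, 57540)
(x_3, y_3) = (685·938449 + 266·42·57540, 685·57540 + 42·938449) = (1285674445, 78829758)
(x_4, y_4) = (685·1285674445 + 266·42·78829758, 685·78829758 + 42·1285674445) = (1761373051201, 107996710920)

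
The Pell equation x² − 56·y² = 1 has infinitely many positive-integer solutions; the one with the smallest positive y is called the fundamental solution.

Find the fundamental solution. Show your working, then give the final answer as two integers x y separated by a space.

d=56: √d = [7; 2,14] (ℓ=2, even), read p_1/q_1
step 0: (7, 1)  from 7·(1,0) + (0,1)
step 1: (15, 2)  from 2·(7,1) + (1,0)
(x₁, y₁) = (15, 2);  15² − 56·2² = 1 ✓

15 2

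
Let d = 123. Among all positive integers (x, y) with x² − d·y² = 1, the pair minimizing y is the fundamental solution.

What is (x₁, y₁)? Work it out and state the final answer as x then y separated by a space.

122 11

[11; 11,22] for √123; ℓ=2 ⇒ convergent index 1
step 0: (11, 1)  from 11·(1,0) + (0,1)
step 1: (122, 11)  from 11·(11,1) + (1,0)
fundamental: x₁=122, y₁=11  (since 14884 − 123·121 = 1)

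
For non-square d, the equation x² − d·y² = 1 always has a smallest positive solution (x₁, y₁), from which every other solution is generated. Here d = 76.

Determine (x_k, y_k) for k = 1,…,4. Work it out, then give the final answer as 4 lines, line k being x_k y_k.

57799 6630
6681448801 766414740
772362118440199 88596011107890
89283516160768675201 10241521691283453480

√76 → a₀=8, period (1,2,1,1,5,4,5,1,1,2,1,16); ℓ=12 even so k=11
i=0: a=8 ⇒ p=8, q=1
i=1: a=1 ⇒ p=9, q=1
i=2: a=2 ⇒ p=26, q=3
…
i=5: a=5 ⇒ p=340, q=39
i=6: a=4 ⇒ p=1421, q=163
…
i=8: a=1 ⇒ p=8866, q=1017
i=9: a=1 ⇒ p=16311, q=1871
i=10: a=2 ⇒ p=41488, q=4759
i=11: a=1 ⇒ p=57799, q=6630
(x₁, y₁) = (57799, 6630);  57799² − 76·6630² = 1 ✓
(57799+6630√76)^2 = 6681448801 + 766414740√76
(57799+6630√76)^3 = 772362118440199 + 88596011107890√76
(57799+6630√76)^4 = 89283516160768675201 + 10241521691283453480√76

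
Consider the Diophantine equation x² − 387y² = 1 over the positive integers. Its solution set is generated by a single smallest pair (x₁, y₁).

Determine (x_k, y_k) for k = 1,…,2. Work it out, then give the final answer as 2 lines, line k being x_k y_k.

3482 177
24248647 1232628

[19; 1,2,19,2,1,38] for √387; ℓ=6 ⇒ convergent index 5
i=0: a=19 ⇒ p=19, q=1
i=1: a=1 ⇒ p=20, q=1
i=2: a=2 ⇒ p=59, q=3
i=3: a=19 ⇒ p=1141, q=58
i=4: a=2 ⇒ p=2341, q=119
i=5: a=1 ⇒ p=3482, q=177
(x₁, y₁) = (3482, 177);  3482² − 387·177² = 1 ✓
k=2:  x_2 = 3482·3482+387·177·177 = 24248647,  y_2 = 3482·177+177·3482 = 1232628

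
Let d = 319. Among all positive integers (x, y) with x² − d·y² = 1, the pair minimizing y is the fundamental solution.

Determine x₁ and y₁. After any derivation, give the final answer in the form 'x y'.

12901780 722361

√319 = [17; 1,6,5,1,4,…,6,1,34, …], period ℓ=14 (even) → k=13
a_0=17:  p_0=17·1+0=17,  q_0=17·0+1=1
a_1=1:  p_1=1·17+1=18,  q_1=1·1+0=1
…
a_5=4:  p_5=4·768+643=3715,  q_5=4·43+36=208
…
a_7=1:  p_7=1·11913+3715=15628,  q_7=1·667+208=875
…
a_9=4:  p_9=4·58797+15628=250816,  q_9=4·3292+875=14043
…
a_12=6:  p_12=6·1798881+309613=11102899,  q_12=6·100718+17335=621643
a_13=1:  p_13=1·11102899+1798881=12901780,  q_13=1·621643+100718=722361
fundamental: x₁=12901780, y₁=722361  (since 166455927168400 − 319·521805414321 = 1)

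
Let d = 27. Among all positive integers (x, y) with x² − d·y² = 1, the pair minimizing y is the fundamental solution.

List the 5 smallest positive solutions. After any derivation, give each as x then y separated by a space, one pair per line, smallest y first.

d=27: √d = [5; 5,10] (ℓ=2, even), read p_1/q_1
step 0: (5, 1)  from 5·(1,0) + (0,1)
step 1: (26, 5)  from 5·(5,1) + (1,0)
(x₁, y₁) = (26, 5);  26² − 27·5² = 1 ✓
k=2:  x_2 = 26·26+27·5·5 = 1351,  y_2 = 26·5+5·26 = 260
k=3:  x_3 = 26·1351+27·5·260 = 70226,  y_3 = 26·260+5·1351 = 13515
k=4:  x_4 = 26·70226+27·5·13515 = 3650401,  y_4 = 26·13515+5·70226 = 702520
k=5:  x_5 = 26·3650401+27·5·702520 = 189750626,  y_5 = 26·702520+5·3650401 = 36517525

26 5
1351 260
70226 13515
3650401 702520
189750626 36517525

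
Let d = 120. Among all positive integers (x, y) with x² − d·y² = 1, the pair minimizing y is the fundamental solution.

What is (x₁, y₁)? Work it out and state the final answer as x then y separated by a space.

d=120: √d = [10; 1,20] (ℓ=2, even), read p_1/q_1
i=0: a=10 ⇒ p=10, q=1
i=1: a=1 ⇒ p=11, q=1
→ (11, 1).  Check: 11²=121, 120·1²=120, difference 1.

11 1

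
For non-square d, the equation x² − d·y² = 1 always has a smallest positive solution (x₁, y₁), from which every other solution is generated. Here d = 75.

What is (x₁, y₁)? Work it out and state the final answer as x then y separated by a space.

√75 = [8; 1,1,1,16, …], period ℓ=4 (even) → k=3
step 0: (8, 1)  from 8·(1,0) + (0,1)
step 1: (9, 1)  from 1·(8,1) + (1,0)
step 2: (17, 2)  from 1·(9,1) + (8,1)
step 3: (26, 3)  from 1·(17,2) + (9,1)
→ (26, 3).  Check: 26²=676, 75·3²=675, difference 1.

26 3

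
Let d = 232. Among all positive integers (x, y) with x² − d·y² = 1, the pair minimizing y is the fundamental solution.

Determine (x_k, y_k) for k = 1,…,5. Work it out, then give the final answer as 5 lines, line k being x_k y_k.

19603 1287
768555217 50458122
30131975818099 1978261129845
1181354243155834177 77559705806244948
46316174427035658925363 3040805823861378301443

[15; 4,3,7,3,4,30] for √232; ℓ=6 ⇒ convergent index 5
step 0: (15, 1)  from 15·(1,0) + (0,1)
step 1: (61, 4)  from 4·(15,1) + (1,0)
…
step 3: (1447, 95)  from 7·(198,13) + (61,4)
step 4: (4539, 298)  from 3·(1447,95) + (198,13)
step 5: (19603, 1287)  from 4·(4539,298) + (1447,95)
(x₁, y₁) = (19603, 1287);  19603² − 232·1287² = 1 ✓
(19603+1287√232)^2 = 768555217 + 50458122√232
(19603+1287√232)^3 = 30131975818099 + 1978261129845√232
(19603+1287√232)^4 = 1181354243155834177 + 77559705806244948√232
(19603+1287√232)^5 = 46316174427035658925363 + 3040805823861378301443√232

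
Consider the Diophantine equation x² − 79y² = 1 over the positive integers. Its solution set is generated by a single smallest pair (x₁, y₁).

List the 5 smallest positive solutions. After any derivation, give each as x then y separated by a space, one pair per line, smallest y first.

[8; 1,7,1,16] for √79; ℓ=4 ⇒ convergent index 3
k=0  a_k=8  p_k/q_k = 8/1
k=1  a_k=1  p_k/q_k = 9/1
k=2  a_k=7  p_k/q_k = 71/8
k=3  a_k=1  p_k/q_k = 80/9
fundamental: x₁=80, y₁=9  (since 6400 − 79·81 = 1)
(80+9√79)^2 = 12799 + 1440√79
(80+9√79)^3 = 2047760 + 230391√79
(80+9√79)^4 = 327628801 + 36861120√79
(80+9√79)^5 = 52418560400 + 5897548809√79

80 9
12799 1440
2047760 230391
327628801 36861120
52418560400 5897548809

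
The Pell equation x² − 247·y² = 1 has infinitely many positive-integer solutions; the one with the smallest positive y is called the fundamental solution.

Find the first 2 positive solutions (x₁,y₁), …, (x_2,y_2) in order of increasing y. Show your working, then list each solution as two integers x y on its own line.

85292 5427
14549450527 925759368

√247 → a₀=15, period (1,2,1,1,9,1,9,1,1,2,1,30); ℓ=12 even so k=11
step 0: (15, 1)  from 15·(1,0) + (0,1)
…
step 5: (1053, 67)  from 9·(110,7) + (63,4)
…
step 7: (11520, 733)  from 9·(1163,74) + (1053,67)
…
step 10: (61089, 3887)  from 2·(24203,1540) + (12683,807)
step 11: (85292, 5427)  from 1·(61089,3887) + (24203,1540)
→ (85292, 5427).  Check: 85292²=7274725264, 247·5427²=7274725263, difference 1.
n=2: (85292,5427)∘(85292,5427) = (85292·85292+247·5427·5427, 85292·5427+5427·85292) = (14549450527,925759368)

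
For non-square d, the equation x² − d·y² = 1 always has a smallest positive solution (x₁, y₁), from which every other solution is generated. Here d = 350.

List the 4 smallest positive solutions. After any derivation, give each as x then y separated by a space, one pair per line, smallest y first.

√350 → a₀=18, period (1,2,2,2,1,36); ℓ=6 even so k=5
a_0=18:  p_0=18·1+0=18,  q_0=18·0+1=1
a_1=1:  p_1=1·18+1=19,  q_1=1·1+0=1
a_2=2:  p_2=2·19+18=56,  q_2=2·1+1=3
…
a_4=2:  p_4=2·131+56=318,  q_4=2·7+3=17
a_5=1:  p_5=1·318+131=449,  q_5=1·17+7=24
(x₁, y₁) = (449, 24);  449² − 350·24² = 1 ✓
(449+24√350)^2 = 403201 + 21552√350
(449+24√350)^3 = 362074049 + 19353672√350
(449+24√350)^4 = 325142092801 + 17379575904√350

449 24
403201 21552
362074049 19353672
325142092801 17379575904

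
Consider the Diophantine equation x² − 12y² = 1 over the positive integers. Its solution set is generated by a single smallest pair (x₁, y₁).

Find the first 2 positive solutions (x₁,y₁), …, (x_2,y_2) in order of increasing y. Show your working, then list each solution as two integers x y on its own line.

7 2
97 28

√12 → a₀=3, period (2,6); ℓ=2 even so k=1
k=0  a_k=3  p_k/q_k = 3/1
k=1  a_k=2  p_k/q_k = 7/2
→ (7, 2).  Check: 7²=49, 12·2²=48, difference 1.
(x_2, y_2) = (7·7 + 12·2·2, 7·2 + 2·7) = (97, 28)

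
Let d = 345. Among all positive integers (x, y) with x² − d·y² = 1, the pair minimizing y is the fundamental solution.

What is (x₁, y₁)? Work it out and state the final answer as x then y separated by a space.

6761 364

[18; 1,1,2,1,6,1,2,1,1,36] for √345; ℓ=10 ⇒ convergent index 9
k=0  a_k=18  p_k/q_k = 18/1
…
k=7  a_k=2  p_k/q_k = 2879/155
k=8  a_k=1  p_k/q_k = 3882/209
k=9  a_k=1  p_k/q_k = 6761/364
(x₁, y₁) = (6761, 364);  6761² − 345·364² = 1 ✓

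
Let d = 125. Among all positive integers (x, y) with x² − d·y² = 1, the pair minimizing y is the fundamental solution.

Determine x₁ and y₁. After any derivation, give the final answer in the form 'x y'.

930249 83204

d=125: √d = [11; 5,1,1,5,22] (ℓ=5, odd), read p_9/q_9
k=0  a_k=11  p_k/q_k = 11/1
k=1  a_k=5  p_k/q_k = 56/5
k=2  a_k=1  p_k/q_k = 67/6
k=3  a_k=1  p_k/q_k = 123/11
k=4  a_k=5  p_k/q_k = 682/61
k=5  a_k=22  p_k/q_k = 15127/1353
k=6  a_k=5  p_k/q_k = 76317/6826
k=7  a_k=1  p_k/q_k = 91444/8179
k=8  a_k=1  p_k/q_k = 167761/15005
k=9  a_k=5  p_k/q_k = 930249/83204
(x₁, y₁) = (930249, 83204);  930249² − 125·83204² = 1 ✓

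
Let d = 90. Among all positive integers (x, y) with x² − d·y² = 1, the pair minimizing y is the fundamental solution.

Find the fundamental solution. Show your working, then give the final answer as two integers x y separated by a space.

19 2

√90 → a₀=9, period (2,18); ℓ=2 even so k=1
k=0  a_k=9  p_k/q_k = 9/1
k=1  a_k=2  p_k/q_k = 19/2
(x₁, y₁) = (19, 2);  19² − 90·2² = 1 ✓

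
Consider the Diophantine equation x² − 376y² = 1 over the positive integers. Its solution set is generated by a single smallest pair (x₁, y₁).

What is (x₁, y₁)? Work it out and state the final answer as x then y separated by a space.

√376 → a₀=19, period (2,1,1,3,1,…,1,2,38); ℓ=16 even so k=15
i=0: a=19 ⇒ p=19, q=1
i=1: a=2 ⇒ p=39, q=2
…
i=3: a=1 ⇒ p=97, q=5
…
i=5: a=1 ⇒ p=446, q=23
…
i=7: a=2 ⇒ p=2928, q=151
…
i=9: a=2 ⇒ p=28834, q=1487
…
i=13: a=1 ⇒ p=468441, q=24158
i=14: a=1 ⇒ p=837427, q=43187
i=15: a=2 ⇒ p=2143295, q=110532
fundamental: x₁=2143295, y₁=110532  (since 4593713457025 − 376·12217323024 = 1)

2143295 110532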